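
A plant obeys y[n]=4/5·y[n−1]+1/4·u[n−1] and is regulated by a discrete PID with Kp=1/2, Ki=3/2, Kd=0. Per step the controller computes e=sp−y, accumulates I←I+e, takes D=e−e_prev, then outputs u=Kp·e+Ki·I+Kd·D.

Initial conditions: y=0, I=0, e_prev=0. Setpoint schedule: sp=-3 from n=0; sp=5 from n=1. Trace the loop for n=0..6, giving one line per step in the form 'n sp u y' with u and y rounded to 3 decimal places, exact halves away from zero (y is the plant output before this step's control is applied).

(exact arithmetic carried between steps; '≈' marks a value shown rounded to 6 d.p. or computed from one; I and e_prev carry over from the previous line; the table rounds u and y to 3 d.p., halves away from zero)
n=0: y=0, sp=-3, e=sp−y=-3; I=-3, D=e−e_prev=-3; u=1/2·(-3)+3/2·(-3)+0·(-3)=-6; next y=4/5·0+1/4·(-6)=-1.5
n=1: y=-1.5, sp=5, e=sp−y=6.5; I=3.5, D=e−e_prev=9.5; u=1/2·6.5+3/2·3.5+0·9.5=8.5; next y=4/5·(-1.5)+1/4·8.5=0.925
n=2: y=0.925, sp=5, e=sp−y=4.075; I=7.575, D=e−e_prev=-2.425; u=1/2·4.075+3/2·7.575+0·(-2.425)=13.4; next y=4/5·0.925+1/4·13.4=4.09
n=3: y=4.09, sp=5, e=sp−y=0.91; I=8.485, D=e−e_prev=-3.165; u=1/2·0.91+3/2·8.485+0·(-3.165)=13.1825; next y=4/5·4.09+1/4·13.1825=6.567625
n=4: y=6.567625, sp=5, e=sp−y=-1.567625; I=6.917375, D=e−e_prev=-2.477625; u=1/2·(-1.567625)+3/2·6.917375+0·(-2.477625)=9.59225; next y=4/5·6.567625+1/4·9.59225≈7.652163
n=5: y≈7.652163, sp=5, e=sp−y≈-2.652163; I≈4.265213, D=e−e_prev≈-1.084538; u=1/2·(-2.652163)+3/2·4.265213+0·(-1.084538)≈5.071738; next y=4/5·7.652163+1/4·5.071738≈7.389664
n=6: y≈7.389664, sp=5, e=sp−y≈-2.389664; I≈1.875548, D=e−e_prev≈0.262498; u=1/2·(-2.389664)+3/2·1.875548+0·0.262498≈1.61849; next y=4/5·7.389664+1/4·1.61849≈6.316354

0 -3 -6.000 0.000
1 5 8.500 -1.500
2 5 13.400 0.925
3 5 13.183 4.090
4 5 9.592 6.568
5 5 5.072 7.652
6 5 1.618 7.390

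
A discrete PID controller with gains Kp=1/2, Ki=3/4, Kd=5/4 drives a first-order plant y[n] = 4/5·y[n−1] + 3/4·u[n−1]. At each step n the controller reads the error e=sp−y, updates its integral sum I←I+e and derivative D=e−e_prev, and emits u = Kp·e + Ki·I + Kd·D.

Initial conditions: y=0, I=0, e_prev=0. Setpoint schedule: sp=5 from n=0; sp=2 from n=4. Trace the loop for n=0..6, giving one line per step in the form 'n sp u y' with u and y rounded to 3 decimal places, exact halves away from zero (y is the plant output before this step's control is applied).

0 5 12.500 0.000
1 5 -13.438 9.375
2 5 24.883 -2.578
3 5 -32.319 16.600
4 2 44.352 -10.960
5 2 -65.267 24.496
6 2 96.804 -29.354

(exact arithmetic carried between steps; '≈' marks a value shown rounded to 6 d.p. or computed from one; I and e_prev carry over from the previous line; the table rounds u and y to 3 d.p., halves away from zero)
n=0: y=0, sp=5, e=sp−y=5; I=5, D=e−e_prev=5; u=1/2·5+3/4·5+5/4·5=12.5; next y=4/5·0+3/4·12.5=9.375
n=1: y=9.375, sp=5, e=sp−y=-4.375; I=0.625, D=e−e_prev=-9.375; u=1/2·(-4.375)+3/4·0.625+5/4·(-9.375)=-13.4375; next y=4/5·9.375+3/4·(-13.4375)=-2.578125
n=2: y=-2.578125, sp=5, e=sp−y=7.578125; I=8.203125, D=e−e_prev=11.953125; u=1/2·7.578125+3/4·8.203125+5/4·11.953125≈24.882813; next y=4/5·(-2.578125)+3/4·24.882813≈16.599609
n=3: y≈16.599609, sp=5, e=sp−y≈-11.599609; I≈-3.396484, D=e−e_prev≈-19.177734; u=1/2·(-11.599609)+3/4·(-3.396484)+5/4·(-19.177734)≈-32.319336; next y=4/5·16.599609+3/4·(-32.319336)≈-10.959814
n=4: y≈-10.959814, sp=2, e=sp−y≈12.959814; I≈9.563330, D=e−e_prev≈24.559424; u=1/2·12.959814+3/4·9.563330+5/4·24.559424≈44.351685; next y=4/5·(-10.959814)+3/4·44.351685≈24.495912
n=5: y≈24.495912, sp=2, e=sp−y≈-22.495912; I≈-12.932582, D=e−e_prev≈-35.455726; u=1/2·(-22.495912)+3/4·(-12.932582)+5/4·(-35.455726)≈-65.267050; next y=4/5·24.495912+3/4·(-65.267050)≈-29.353558
n=6: y≈-29.353558, sp=2, e=sp−y≈31.353558; I≈18.420976, D=e−e_prev≈53.849470; u=1/2·31.353558+3/4·18.420976+5/4·53.849470≈96.804349; next y=4/5·(-29.353558)+3/4·96.804349≈49.120415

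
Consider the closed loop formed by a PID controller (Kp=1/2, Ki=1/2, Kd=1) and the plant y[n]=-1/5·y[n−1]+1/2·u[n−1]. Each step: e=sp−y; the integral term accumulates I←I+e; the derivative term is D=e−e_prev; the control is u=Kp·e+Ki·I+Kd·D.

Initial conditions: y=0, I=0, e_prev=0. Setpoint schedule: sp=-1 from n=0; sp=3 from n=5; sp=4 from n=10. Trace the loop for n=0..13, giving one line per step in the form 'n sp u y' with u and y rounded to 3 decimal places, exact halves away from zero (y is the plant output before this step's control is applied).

(exact arithmetic carried between steps; '≈' marks a value shown rounded to 6 d.p. or computed from one; I and e_prev carry over from the previous line; the table rounds u and y to 3 d.p., halves away from zero)
n=0: y=0, sp=-1, e=sp−y=-1; I=-1, D=e−e_prev=-1; u=1/2·(-1)+1/2·(-1)+1·(-1)=-2; next y=-1/5·0+1/2·(-2)=-1
n=1: y=-1, sp=-1, e=sp−y=0; I=-1, D=e−e_prev=1; u=1/2·0+1/2·(-1)+1·1=0.5; next y=-1/5·(-1)+1/2·0.5=0.45
n=2: y=0.45, sp=-1, e=sp−y=-1.45; I=-2.45, D=e−e_prev=-1.45; u=1/2·(-1.45)+1/2·(-2.45)+1·(-1.45)=-3.4; next y=-1/5·0.45+1/2·(-3.4)=-1.79
n=3: y=-1.79, sp=-1, e=sp−y=0.79; I=-1.66, D=e−e_prev=2.24; u=1/2·0.79+1/2·(-1.66)+1·2.24=1.805; next y=-1/5·(-1.79)+1/2·1.805=1.2605
n=4: y=1.2605, sp=-1, e=sp−y=-2.2605; I=-3.9205, D=e−e_prev=-3.0505; u=1/2·(-2.2605)+1/2·(-3.9205)+1·(-3.0505)=-6.141; next y=-1/5·1.2605+1/2·(-6.141)=-3.3226
n=5: y=-3.3226, sp=3, e=sp−y=6.3226; I=2.4021, D=e−e_prev=8.5831; u=1/2·6.3226+1/2·2.4021+1·8.5831=12.94545; next y=-1/5·(-3.3226)+1/2·12.94545=7.137245
n=6: y=7.137245, sp=3, e=sp−y=-4.137245; I=-1.735145, D=e−e_prev=-10.459845; u=1/2·(-4.137245)+1/2·(-1.735145)+1·(-10.459845)=-13.39604; next y=-1/5·7.137245+1/2·(-13.39604)=-8.125469
n=7: y=-8.125469, sp=3, e=sp−y=11.125469; I=9.390324, D=e−e_prev=15.262714; u=1/2·11.125469+1/2·9.390324+1·15.262714≈25.520611; next y=-1/5·(-8.125469)+1/2·25.520611≈14.385399
n=8: y≈14.385399, sp=3, e=sp−y≈-11.385399; I≈-1.995075, D=e−e_prev≈-22.510868; u=1/2·(-11.385399)+1/2·(-1.995075)+1·(-22.510868)≈-29.201105; next y=-1/5·14.385399+1/2·(-29.201105)≈-17.477632
n=9: y≈-17.477632, sp=3, e=sp−y≈20.477632; I≈18.482557, D=e−e_prev≈31.863031; u=1/2·20.477632+1/2·18.482557+1·31.863031≈51.343126; next y=-1/5·(-17.477632)+1/2·51.343126≈29.167090
n=10: y≈29.167090, sp=4, e=sp−y≈-25.167090; I≈-6.684532, D=e−e_prev≈-45.644722; u=1/2·(-25.167090)+1/2·(-6.684532)+1·(-45.644722)≈-61.570533; next y=-1/5·29.167090+1/2·(-61.570533)≈-36.618684
n=11: y≈-36.618684, sp=4, e=sp−y≈40.618684; I≈33.934152, D=e−e_prev≈65.785774; u=1/2·40.618684+1/2·33.934152+1·65.785774≈103.062192; next y=-1/5·(-36.618684)+1/2·103.062192≈58.854833
n=12: y≈58.854833, sp=4, e=sp−y≈-54.854833; I≈-20.920681, D=e−e_prev≈-95.473517; u=1/2·(-54.854833)+1/2·(-20.920681)+1·(-95.473517)≈-133.361274; next y=-1/5·58.854833+1/2·(-133.361274)≈-78.451604
n=13: y≈-78.451604, sp=4, e=sp−y≈82.451604; I≈61.530923, D=e−e_prev≈137.306437; u=1/2·82.451604+1/2·61.530923+1·137.306437≈209.297700; next y=-1/5·(-78.451604)+1/2·209.297700≈120.339171

0 -1 -2.000 0.000
1 -1 0.500 -1.000
2 -1 -3.400 0.450
3 -1 1.805 -1.790
4 -1 -6.141 1.261
5 3 12.945 -3.323
6 3 -13.396 7.137
7 3 25.521 -8.125
8 3 -29.201 14.385
9 3 51.343 -17.478
10 4 -61.571 29.167
11 4 103.062 -36.619
12 4 -133.361 58.855
13 4 209.298 -78.452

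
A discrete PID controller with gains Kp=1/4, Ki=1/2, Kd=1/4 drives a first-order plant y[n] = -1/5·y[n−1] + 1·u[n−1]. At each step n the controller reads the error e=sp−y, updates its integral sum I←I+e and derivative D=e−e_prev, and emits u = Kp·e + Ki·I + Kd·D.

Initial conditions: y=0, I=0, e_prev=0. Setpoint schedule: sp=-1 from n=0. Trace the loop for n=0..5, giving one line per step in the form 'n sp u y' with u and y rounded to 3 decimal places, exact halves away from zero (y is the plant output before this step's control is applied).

(exact arithmetic carried between steps; '≈' marks a value shown rounded to 6 d.p. or computed from one; I and e_prev carry over from the previous line; the table rounds u and y to 3 d.p., halves away from zero)
n=0: y=0, sp=-1, e=sp−y=-1; I=-1, D=e−e_prev=-1; u=1/4·(-1)+1/2·(-1)+1/4·(-1)=-1; next y=-1/5·0+1·(-1)=-1
n=1: y=-1, sp=-1, e=sp−y=0; I=-1, D=e−e_prev=1; u=1/4·0+1/2·(-1)+1/4·1=-0.25; next y=-1/5·(-1)+1·(-0.25)=-0.05
n=2: y=-0.05, sp=-1, e=sp−y=-0.95; I=-1.95, D=e−e_prev=-0.95; u=1/4·(-0.95)+1/2·(-1.95)+1/4·(-0.95)=-1.45; next y=-1/5·(-0.05)+1·(-1.45)=-1.44
n=3: y=-1.44, sp=-1, e=sp−y=0.44; I=-1.51, D=e−e_prev=1.39; u=1/4·0.44+1/2·(-1.51)+1/4·1.39=-0.2975; next y=-1/5·(-1.44)+1·(-0.2975)=-0.0095
n=4: y=-0.0095, sp=-1, e=sp−y=-0.9905; I=-2.5005, D=e−e_prev=-1.4305; u=1/4·(-0.9905)+1/2·(-2.5005)+1/4·(-1.4305)=-1.8555; next y=-1/5·(-0.0095)+1·(-1.8555)=-1.8536
n=5: y=-1.8536, sp=-1, e=sp−y=0.8536; I=-1.6469, D=e−e_prev=1.8441; u=1/4·0.8536+1/2·(-1.6469)+1/4·1.8441=-0.149025; next y=-1/5·(-1.8536)+1·(-0.149025)=0.221695

0 -1 -1.000 0.000
1 -1 -0.250 -1.000
2 -1 -1.450 -0.050
3 -1 -0.298 -1.440
4 -1 -1.856 -0.010
5 -1 -0.149 -1.854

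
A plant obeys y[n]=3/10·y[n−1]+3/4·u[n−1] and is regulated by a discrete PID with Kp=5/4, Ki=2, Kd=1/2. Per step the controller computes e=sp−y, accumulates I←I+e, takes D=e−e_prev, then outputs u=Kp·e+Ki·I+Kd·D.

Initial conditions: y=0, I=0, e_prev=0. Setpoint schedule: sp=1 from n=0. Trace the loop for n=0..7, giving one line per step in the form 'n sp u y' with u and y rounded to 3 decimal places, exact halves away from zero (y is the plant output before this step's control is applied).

(exact arithmetic carried between steps; '≈' marks a value shown rounded to 6 d.p. or computed from one; I and e_prev carry over from the previous line; the table rounds u and y to 3 d.p., halves away from zero)
n=0: y=0, sp=1, e=sp−y=1; I=1, D=e−e_prev=1; u=5/4·1+2·1+1/2·1=3.75; next y=3/10·0+3/4·3.75=2.8125
n=1: y=2.8125, sp=1, e=sp−y=-1.8125; I=-0.8125, D=e−e_prev=-2.8125; u=5/4·(-1.8125)+2·(-0.8125)+1/2·(-2.8125)=-5.296875; next y=3/10·2.8125+3/4·(-5.296875)≈-3.128906
n=2: y≈-3.128906, sp=1, e=sp−y≈4.128906; I≈3.316406, D=e−e_prev≈5.941406; u=5/4·4.128906+2·3.316406+1/2·5.941406≈14.764648; next y=3/10·(-3.128906)+3/4·14.764648≈10.134814
n=3: y≈10.134814, sp=1, e=sp−y≈-9.134814; I≈-5.818408, D=e−e_prev≈-13.263721; u=5/4·(-9.134814)+2·(-5.818408)+1/2·(-13.263721)≈-29.687195; next y=3/10·10.134814+3/4·(-29.687195)≈-19.224952
n=4: y≈-19.224952, sp=1, e=sp−y≈20.224952; I≈14.406544, D=e−e_prev≈29.359766; u=5/4·20.224952+2·14.406544+1/2·29.359766≈68.774160; next y=3/10·(-19.224952)+3/4·68.774160≈45.813134
n=5: y≈45.813134, sp=1, e=sp−y≈-44.813134; I≈-30.406591, D=e−e_prev≈-65.038086; u=5/4·(-44.813134)+2·(-30.406591)+1/2·(-65.038086)≈-149.348643; next y=3/10·45.813134+3/4·(-149.348643)≈-98.267542
n=6: y≈-98.267542, sp=1, e=sp−y≈99.267542; I≈68.860951, D=e−e_prev≈144.080676; u=5/4·99.267542+2·68.860951+1/2·144.080676≈333.846668; next y=3/10·(-98.267542)+3/4·333.846668≈220.904738
n=7: y≈220.904738, sp=1, e=sp−y≈-219.904738; I≈-151.043787, D=e−e_prev≈-319.172280; u=5/4·(-219.904738)+2·(-151.043787)+1/2·(-319.172280)≈-736.554637; next y=3/10·220.904738+3/4·(-736.554637)≈-486.144556

0 1 3.750 0.000
1 1 -5.297 2.813
2 1 14.765 -3.129
3 1 -29.687 10.135
4 1 68.774 -19.225
5 1 -149.349 45.813
6 1 333.847 -98.268
7 1 -736.555 220.905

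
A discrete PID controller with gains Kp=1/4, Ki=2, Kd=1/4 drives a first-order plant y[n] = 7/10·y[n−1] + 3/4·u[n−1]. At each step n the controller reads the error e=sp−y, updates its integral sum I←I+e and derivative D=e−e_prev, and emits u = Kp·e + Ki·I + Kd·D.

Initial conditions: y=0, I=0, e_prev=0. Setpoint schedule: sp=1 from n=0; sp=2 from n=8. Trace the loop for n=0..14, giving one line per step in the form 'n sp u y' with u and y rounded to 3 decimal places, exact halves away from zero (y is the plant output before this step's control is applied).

0 1 2.500 0.000
1 1 -0.438 1.875
2 1 0.508 0.984
3 1 0.103 1.070
4 1 0.594 0.826
5 1 0.387 1.024
6 1 0.431 1.007
7 1 0.360 1.028
8 2 2.905 0.990
9 2 -0.039 2.872
10 2 0.915 1.981
11 2 0.501 2.073
12 2 0.994 1.826
13 2 0.786 2.024
14 2 0.832 2.006

(exact arithmetic carried between steps; '≈' marks a value shown rounded to 6 d.p. or computed from one; I and e_prev carry over from the previous line; the table rounds u and y to 3 d.p., halves away from zero)
n=0: y=0, sp=1, e=sp−y=1; I=1, D=e−e_prev=1; u=1/4·1+2·1+1/4·1=2.5; next y=7/10·0+3/4·2.5=1.875
n=1: y=1.875, sp=1, e=sp−y=-0.875; I=0.125, D=e−e_prev=-1.875; u=1/4·(-0.875)+2·0.125+1/4·(-1.875)=-0.4375; next y=7/10·1.875+3/4·(-0.4375)=0.984375
n=2: y=0.984375, sp=1, e=sp−y=0.015625; I=0.140625, D=e−e_prev=0.890625; u=1/4·0.015625+2·0.140625+1/4·0.890625≈0.507813; next y=7/10·0.984375+3/4·0.507813≈1.069922
n=3: y≈1.069922, sp=1, e=sp−y≈-0.069922; I≈0.070703, D=e−e_prev≈-0.085547; u=1/4·(-0.069922)+2·0.070703+1/4·(-0.085547)≈0.102539; next y=7/10·1.069922+3/4·0.102539≈0.825850
n=4: y≈0.825850, sp=1, e=sp−y≈0.174150; I≈0.244854, D=e−e_prev≈0.244072; u=1/4·0.174150+2·0.244854+1/4·0.244072≈0.594263; next y=7/10·0.825850+3/4·0.594263≈1.023792
n=5: y≈1.023792, sp=1, e=sp−y≈-0.023792; I≈0.221062, D=e−e_prev≈-0.197942; u=1/4·(-0.023792)+2·0.221062+1/4·(-0.197942)≈0.386690; next y=7/10·1.023792+3/4·0.386690≈1.006672
n=6: y≈1.006672, sp=1, e=sp−y≈-0.006672; I≈0.214390, D=e−e_prev≈0.017120; u=1/4·(-0.006672)+2·0.214390+1/4·0.017120≈0.431392; next y=7/10·1.006672+3/4·0.431392≈1.028214
n=7: y≈1.028214, sp=1, e=sp−y≈-0.028214; I≈0.186176, D=e−e_prev≈-0.021543; u=1/4·(-0.028214)+2·0.186176+1/4·(-0.021543)≈0.359912; next y=7/10·1.028214+3/4·0.359912≈0.989684
n=8: y≈0.989684, sp=2, e=sp−y≈1.010316; I≈1.196492, D=e−e_prev≈1.038530; u=1/4·1.010316+2·1.196492+1/4·1.038530≈2.905195; next y=7/10·0.989684+3/4·2.905195≈2.871675
n=9: y≈2.871675, sp=2, e=sp−y≈-0.871675; I≈0.324817, D=e−e_prev≈-1.881991; u=1/4·(-0.871675)+2·0.324817+1/4·(-1.881991)≈-0.038783; next y=7/10·2.871675+3/4·(-0.038783)≈1.981085
n=10: y≈1.981085, sp=2, e=sp−y≈0.018915; I≈0.343732, D=e−e_prev≈0.890590; u=1/4·0.018915+2·0.343732+1/4·0.890590≈0.914839; next y=7/10·1.981085+3/4·0.914839≈2.072889
n=11: y≈2.072889, sp=2, e=sp−y≈-0.072889; I≈0.270843, D=e−e_prev≈-0.091804; u=1/4·(-0.072889)+2·0.270843+1/4·(-0.091804)≈0.500512; next y=7/10·2.072889+3/4·0.500512≈1.826406
n=12: y≈1.826406, sp=2, e=sp−y≈0.173594; I≈0.444436, D=e−e_prev≈0.246483; u=1/4·0.173594+2·0.444436+1/4·0.246483≈0.993892; next y=7/10·1.826406+3/4·0.993892≈2.023903
n=13: y≈2.023903, sp=2, e=sp−y≈-0.023903; I≈0.420533, D=e−e_prev≈-0.197497; u=1/4·(-0.023903)+2·0.420533+1/4·(-0.197497)≈0.785716; next y=7/10·2.023903+3/4·0.785716≈2.006019
n=14: y≈2.006019, sp=2, e=sp−y≈-0.006019; I≈0.414514, D=e−e_prev≈0.017884; u=1/4·(-0.006019)+2·0.414514+1/4·0.017884≈0.831994; next y=7/10·2.006019+3/4·0.831994≈2.028209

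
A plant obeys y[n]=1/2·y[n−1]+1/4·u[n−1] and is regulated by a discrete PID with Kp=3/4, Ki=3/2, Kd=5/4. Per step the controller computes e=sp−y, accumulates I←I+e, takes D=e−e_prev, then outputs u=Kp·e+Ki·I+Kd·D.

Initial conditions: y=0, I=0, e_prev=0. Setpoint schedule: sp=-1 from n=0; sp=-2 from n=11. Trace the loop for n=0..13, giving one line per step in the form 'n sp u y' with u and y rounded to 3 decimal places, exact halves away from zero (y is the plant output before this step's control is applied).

0 -1 -3.500 0.000
1 -1 -0.688 -0.875
2 -1 -2.898 -0.609
3 -1 -1.683 -1.029
4 -1 -2.493 -0.935
5 -1 -1.928 -1.091
6 -1 -2.208 -1.027
7 -1 -1.954 -1.066
8 -1 -2.059 -1.021
9 -1 -1.957 -1.025
10 -1 -2.006 -1.002
11 -2 -5.472 -1.002
12 -2 -2.685 -1.869
13 -2 -4.886 -1.606

(exact arithmetic carried between steps; '≈' marks a value shown rounded to 6 d.p. or computed from one; I and e_prev carry over from the previous line; the table rounds u and y to 3 d.p., halves away from zero)
n=0: y=0, sp=-1, e=sp−y=-1; I=-1, D=e−e_prev=-1; u=3/4·(-1)+3/2·(-1)+5/4·(-1)=-3.5; next y=1/2·0+1/4·(-3.5)=-0.875
n=1: y=-0.875, sp=-1, e=sp−y=-0.125; I=-1.125, D=e−e_prev=0.875; u=3/4·(-0.125)+3/2·(-1.125)+5/4·0.875=-0.6875; next y=1/2·(-0.875)+1/4·(-0.6875)=-0.609375
n=2: y=-0.609375, sp=-1, e=sp−y=-0.390625; I=-1.515625, D=e−e_prev=-0.265625; u=3/4·(-0.390625)+3/2·(-1.515625)+5/4·(-0.265625)≈-2.898438; next y=1/2·(-0.609375)+1/4·(-2.898438)≈-1.029297
n=3: y≈-1.029297, sp=-1, e=sp−y≈0.029297; I≈-1.486328, D=e−e_prev≈0.419922; u=3/4·0.029297+3/2·(-1.486328)+5/4·0.419922≈-1.682617; next y=1/2·(-1.029297)+1/4·(-1.682617)≈-0.935303
n=4: y≈-0.935303, sp=-1, e=sp−y≈-0.064697; I≈-1.551025, D=e−e_prev≈-0.093994; u=3/4·(-0.064697)+3/2·(-1.551025)+5/4·(-0.093994)≈-2.492554; next y=1/2·(-0.935303)+1/4·(-2.492554)≈-1.090790
n=5: y≈-1.090790, sp=-1, e=sp−y≈0.090790; I≈-1.460236, D=e−e_prev≈0.155487; u=3/4·0.090790+3/2·(-1.460236)+5/4·0.155487≈-1.927902; next y=1/2·(-1.090790)+1/4·(-1.927902)≈-1.027370
n=6: y≈-1.027370, sp=-1, e=sp−y≈0.027370; I≈-1.432865, D=e−e_prev≈-0.063419; u=3/4·0.027370+3/2·(-1.432865)+5/4·(-0.063419)≈-2.208044; next y=1/2·(-1.027370)+1/4·(-2.208044)≈-1.065696
n=7: y≈-1.065696, sp=-1, e=sp−y≈0.065696; I≈-1.367169, D=e−e_prev≈0.038326; u=3/4·0.065696+3/2·(-1.367169)+5/4·0.038326≈-1.953574; next y=1/2·(-1.065696)+1/4·(-1.953574)≈-1.021242
n=8: y≈-1.021242, sp=-1, e=sp−y≈0.021242; I≈-1.345927, D=e−e_prev≈-0.044455; u=3/4·0.021242+3/2·(-1.345927)+5/4·(-0.044455)≈-2.058528; next y=1/2·(-1.021242)+1/4·(-2.058528)≈-1.025253
n=9: y≈-1.025253, sp=-1, e=sp−y≈0.025253; I≈-1.320674, D=e−e_prev≈0.004011; u=3/4·0.025253+3/2·(-1.320674)+5/4·0.004011≈-1.957058; next y=1/2·(-1.025253)+1/4·(-1.957058)≈-1.001891
n=10: y≈-1.001891, sp=-1, e=sp−y≈0.001891; I≈-1.318784, D=e−e_prev≈-0.023362; u=3/4·0.001891+3/2·(-1.318784)+5/4·(-0.023362)≈-2.005959; next y=1/2·(-1.001891)+1/4·(-2.005959)≈-1.002435
n=11: y≈-1.002435, sp=-2, e=sp−y≈-0.997565; I≈-2.316348, D=e−e_prev≈-0.999456; u=3/4·(-0.997565)+3/2·(-2.316348)+5/4·(-0.999456)≈-5.472015; next y=1/2·(-1.002435)+1/4·(-5.472015)≈-1.869221
n=12: y≈-1.869221, sp=-2, e=sp−y≈-0.130779; I≈-2.447127, D=e−e_prev≈0.866786; u=3/4·(-0.130779)+3/2·(-2.447127)+5/4·0.866786≈-2.685291; next y=1/2·(-1.869221)+1/4·(-2.685291)≈-1.605934
n=13: y≈-1.605934, sp=-2, e=sp−y≈-0.394066; I≈-2.841193, D=e−e_prev≈-0.263288; u=3/4·(-0.394066)+3/2·(-2.841193)+5/4·(-0.263288)≈-4.886449; next y=1/2·(-1.605934)+1/4·(-4.886449)≈-2.024579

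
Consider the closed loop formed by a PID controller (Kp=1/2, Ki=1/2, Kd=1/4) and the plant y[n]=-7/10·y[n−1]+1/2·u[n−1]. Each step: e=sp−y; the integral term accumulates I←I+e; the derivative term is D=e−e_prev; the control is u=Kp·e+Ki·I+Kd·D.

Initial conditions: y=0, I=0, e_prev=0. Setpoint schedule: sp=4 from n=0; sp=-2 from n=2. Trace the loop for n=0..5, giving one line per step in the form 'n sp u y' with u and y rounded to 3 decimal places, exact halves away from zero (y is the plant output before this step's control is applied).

0 4 5.000 0.000
1 4 2.875 2.500
2 -2 0.266 -0.313
3 -2 -0.611 0.352
4 -2 -0.492 -0.552
5 -2 -2.307 0.140

(exact arithmetic carried between steps; '≈' marks a value shown rounded to 6 d.p. or computed from one; I and e_prev carry over from the previous line; the table rounds u and y to 3 d.p., halves away from zero)
n=0: y=0, sp=4, e=sp−y=4; I=4, D=e−e_prev=4; u=1/2·4+1/2·4+1/4·4=5; next y=-7/10·0+1/2·5=2.5
n=1: y=2.5, sp=4, e=sp−y=1.5; I=5.5, D=e−e_prev=-2.5; u=1/2·1.5+1/2·5.5+1/4·(-2.5)=2.875; next y=-7/10·2.5+1/2·2.875=-0.3125
n=2: y=-0.3125, sp=-2, e=sp−y=-1.6875; I=3.8125, D=e−e_prev=-3.1875; u=1/2·(-1.6875)+1/2·3.8125+1/4·(-3.1875)=0.265625; next y=-7/10·(-0.3125)+1/2·0.265625≈0.351563
n=3: y≈0.351563, sp=-2, e=sp−y≈-2.351563; I≈1.460938, D=e−e_prev≈-0.664063; u=1/2·(-2.351563)+1/2·1.460938+1/4·(-0.664063)≈-0.611328; next y=-7/10·0.351563+1/2·(-0.611328)≈-0.551758
n=4: y≈-0.551758, sp=-2, e=sp−y≈-1.448242; I≈0.012695, D=e−e_prev≈0.903320; u=1/2·(-1.448242)+1/2·0.012695+1/4·0.903320≈-0.491943; next y=-7/10·(-0.551758)+1/2·(-0.491943)≈0.140259
n=5: y≈0.140259, sp=-2, e=sp−y≈-2.140259; I≈-2.127563, D=e−e_prev≈-0.692017; u=1/2·(-2.140259)+1/2·(-2.127563)+1/4·(-0.692017)≈-2.306915; next y=-7/10·0.140259+1/2·(-2.306915)≈-1.251639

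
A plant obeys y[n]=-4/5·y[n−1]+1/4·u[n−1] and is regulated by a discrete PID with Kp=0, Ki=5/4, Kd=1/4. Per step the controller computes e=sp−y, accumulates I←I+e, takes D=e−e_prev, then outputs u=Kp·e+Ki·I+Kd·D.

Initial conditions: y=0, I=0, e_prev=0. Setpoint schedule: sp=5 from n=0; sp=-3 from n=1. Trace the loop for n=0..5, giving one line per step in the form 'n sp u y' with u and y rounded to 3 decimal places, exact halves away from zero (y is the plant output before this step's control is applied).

0 5 7.500 0.000
1 -3 -2.313 1.875
2 -3 -0.008 -2.078
3 -3 -7.756 1.661
4 -3 -5.255 -3.268
5 -3 -13.005 1.300

(exact arithmetic carried between steps; '≈' marks a value shown rounded to 6 d.p. or computed from one; I and e_prev carry over from the previous line; the table rounds u and y to 3 d.p., halves away from zero)
n=0: y=0, sp=5, e=sp−y=5; I=5, D=e−e_prev=5; u=0·5+5/4·5+1/4·5=7.5; next y=-4/5·0+1/4·7.5=1.875
n=1: y=1.875, sp=-3, e=sp−y=-4.875; I=0.125, D=e−e_prev=-9.875; u=0·(-4.875)+5/4·0.125+1/4·(-9.875)=-2.3125; next y=-4/5·1.875+1/4·(-2.3125)=-2.078125
n=2: y=-2.078125, sp=-3, e=sp−y=-0.921875; I=-0.796875, D=e−e_prev=3.953125; u=0·(-0.921875)+5/4·(-0.796875)+1/4·3.953125≈-0.007813; next y=-4/5·(-2.078125)+1/4·(-0.007813)≈1.660547
n=3: y≈1.660547, sp=-3, e=sp−y≈-4.660547; I≈-5.457422, D=e−e_prev≈-3.738672; u=0·(-4.660547)+5/4·(-5.457422)+1/4·(-3.738672)≈-7.756445; next y=-4/5·1.660547+1/4·(-7.756445)≈-3.267549
n=4: y≈-3.267549, sp=-3, e=sp−y≈0.267549; I≈-5.189873, D=e−e_prev≈4.928096; u=0·0.267549+5/4·(-5.189873)+1/4·4.928096≈-5.255317; next y=-4/5·(-3.267549)+1/4·(-5.255317)≈1.300210
n=5: y≈1.300210, sp=-3, e=sp−y≈-4.300210; I≈-9.490083, D=e−e_prev≈-4.567759; u=0·(-4.300210)+5/4·(-9.490083)+1/4·(-4.567759)≈-13.004543; next y=-4/5·1.300210+1/4·(-13.004543)≈-4.291304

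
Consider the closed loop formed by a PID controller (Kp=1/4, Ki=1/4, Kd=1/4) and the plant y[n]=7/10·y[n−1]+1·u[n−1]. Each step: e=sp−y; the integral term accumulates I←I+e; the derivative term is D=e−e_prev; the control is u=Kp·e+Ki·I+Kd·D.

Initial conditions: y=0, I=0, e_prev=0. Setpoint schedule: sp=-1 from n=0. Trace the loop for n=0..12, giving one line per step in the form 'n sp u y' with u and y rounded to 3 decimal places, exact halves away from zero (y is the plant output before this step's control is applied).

0 -1 -0.750 0.000
1 -1 -0.188 -0.750
2 -1 -0.466 -0.713
3 -1 -0.339 -0.964
4 -1 -0.374 -1.014
5 -1 -0.331 -1.084
6 -1 -0.323 -1.089
7 -1 -0.305 -1.085
8 -1 -0.298 -1.065
9 -1 -0.293 -1.043
10 -1 -0.292 -1.023
11 -1 -0.292 -1.008
12 -1 -0.294 -0.998

(exact arithmetic carried between steps; '≈' marks a value shown rounded to 6 d.p. or computed from one; I and e_prev carry over from the previous line; the table rounds u and y to 3 d.p., halves away from zero)
n=0: y=0, sp=-1, e=sp−y=-1; I=-1, D=e−e_prev=-1; u=1/4·(-1)+1/4·(-1)+1/4·(-1)=-0.75; next y=7/10·0+1·(-0.75)=-0.75
n=1: y=-0.75, sp=-1, e=sp−y=-0.25; I=-1.25, D=e−e_prev=0.75; u=1/4·(-0.25)+1/4·(-1.25)+1/4·0.75=-0.1875; next y=7/10·(-0.75)+1·(-0.1875)=-0.7125
n=2: y=-0.7125, sp=-1, e=sp−y=-0.2875; I=-1.5375, D=e−e_prev=-0.0375; u=1/4·(-0.2875)+1/4·(-1.5375)+1/4·(-0.0375)=-0.465625; next y=7/10·(-0.7125)+1·(-0.465625)=-0.964375
n=3: y=-0.964375, sp=-1, e=sp−y=-0.035625; I=-1.573125, D=e−e_prev=0.251875; u=1/4·(-0.035625)+1/4·(-1.573125)+1/4·0.251875≈-0.339219; next y=7/10·(-0.964375)+1·(-0.339219)≈-1.014281
n=4: y≈-1.014281, sp=-1, e=sp−y≈0.014281; I≈-1.558844, D=e−e_prev≈0.049906; u=1/4·0.014281+1/4·(-1.558844)+1/4·0.049906≈-0.373664; next y=7/10·(-1.014281)+1·(-0.373664)≈-1.083661
n=5: y≈-1.083661, sp=-1, e=sp−y≈0.083661; I≈-1.475183, D=e−e_prev≈0.069380; u=1/4·0.083661+1/4·(-1.475183)+1/4·0.069380≈-0.330536; next y=7/10·(-1.083661)+1·(-0.330536)≈-1.089098
n=6: y≈-1.089098, sp=-1, e=sp−y≈0.089098; I≈-1.386085, D=e−e_prev≈0.005437; u=1/4·0.089098+1/4·(-1.386085)+1/4·0.005437≈-0.322887; next y=7/10·(-1.089098)+1·(-0.322887)≈-1.085256
n=7: y≈-1.085256, sp=-1, e=sp−y≈0.085256; I≈-1.300829, D=e−e_prev≈-0.003842; u=1/4·0.085256+1/4·(-1.300829)+1/4·(-0.003842)≈-0.304854; next y=7/10·(-1.085256)+1·(-0.304854)≈-1.064533
n=8: y≈-1.064533, sp=-1, e=sp−y≈0.064533; I≈-1.236296, D=e−e_prev≈-0.020723; u=1/4·0.064533+1/4·(-1.236296)+1/4·(-0.020723)≈-0.298121; next y=7/10·(-1.064533)+1·(-0.298121)≈-1.043295
n=9: y≈-1.043295, sp=-1, e=sp−y≈0.043295; I≈-1.193001, D=e−e_prev≈-0.021238; u=1/4·0.043295+1/4·(-1.193001)+1/4·(-0.021238)≈-0.292736; next y=7/10·(-1.043295)+1·(-0.292736)≈-1.023042
n=10: y≈-1.023042, sp=-1, e=sp−y≈0.023042; I≈-1.169959, D=e−e_prev≈-0.020252; u=1/4·0.023042+1/4·(-1.169959)+1/4·(-0.020252)≈-0.291792; next y=7/10·(-1.023042)+1·(-0.291792)≈-1.007922
n=11: y≈-1.007922, sp=-1, e=sp−y≈0.007922; I≈-1.162037, D=e−e_prev≈-0.015121; u=1/4·0.007922+1/4·(-1.162037)+1/4·(-0.015121)≈-0.292309; next y=7/10·(-1.007922)+1·(-0.292309)≈-0.997854
n=12: y≈-0.997854, sp=-1, e=sp−y≈-0.002146; I≈-1.164183, D=e−e_prev≈-0.010068; u=1/4·(-0.002146)+1/4·(-1.164183)+1/4·(-0.010068)≈-0.294099; next y=7/10·(-0.997854)+1·(-0.294099)≈-0.992597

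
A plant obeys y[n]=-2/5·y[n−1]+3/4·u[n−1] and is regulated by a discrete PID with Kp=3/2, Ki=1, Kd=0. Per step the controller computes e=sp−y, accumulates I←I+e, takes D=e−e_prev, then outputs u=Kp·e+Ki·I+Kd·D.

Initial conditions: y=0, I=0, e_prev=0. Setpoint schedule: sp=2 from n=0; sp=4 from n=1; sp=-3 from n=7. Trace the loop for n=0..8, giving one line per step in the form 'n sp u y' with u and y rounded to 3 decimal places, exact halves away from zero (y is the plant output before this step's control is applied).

0 2 5.000 0.000
1 4 2.625 3.750
2 4 11.078 0.469
3 4 -4.521 8.121
4 4 28.259 -6.640
5 4 -37.326 23.850
6 4 96.285 -37.534
7 -3 -191.585 87.227
8 -3 382.706 -178.580

(exact arithmetic carried between steps; '≈' marks a value shown rounded to 6 d.p. or computed from one; I and e_prev carry over from the previous line; the table rounds u and y to 3 d.p., halves away from zero)
n=0: y=0, sp=2, e=sp−y=2; I=2, D=e−e_prev=2; u=3/2·2+1·2+0·2=5; next y=-2/5·0+3/4·5=3.75
n=1: y=3.75, sp=4, e=sp−y=0.25; I=2.25, D=e−e_prev=-1.75; u=3/2·0.25+1·2.25+0·(-1.75)=2.625; next y=-2/5·3.75+3/4·2.625=0.46875
n=2: y=0.46875, sp=4, e=sp−y=3.53125; I=5.78125, D=e−e_prev=3.28125; u=3/2·3.53125+1·5.78125+0·3.28125=11.078125; next y=-2/5·0.46875+3/4·11.078125≈8.121094
n=3: y≈8.121094, sp=4, e=sp−y≈-4.121094; I≈1.660156, D=e−e_prev≈-7.652344; u=3/2·(-4.121094)+1·1.660156+0·(-7.652344)≈-4.521484; next y=-2/5·8.121094+3/4·(-4.521484)≈-6.639551
n=4: y≈-6.639551, sp=4, e=sp−y≈10.639551; I≈12.299707, D=e−e_prev≈14.760645; u=3/2·10.639551+1·12.299707+0·14.760645≈28.259033; next y=-2/5·(-6.639551)+3/4·28.259033≈23.850095
n=5: y≈23.850095, sp=4, e=sp−y≈-19.850095; I≈-7.550388, D=e−e_prev≈-30.489646; u=3/2·(-19.850095)+1·(-7.550388)+0·(-30.489646)≈-37.325531; next y=-2/5·23.850095+3/4·(-37.325531)≈-37.534186
n=6: y≈-37.534186, sp=4, e=sp−y≈41.534186; I≈33.983798, D=e−e_prev≈61.384282; u=3/2·41.534186+1·33.983798+0·61.384282≈96.285078; next y=-2/5·(-37.534186)+3/4·96.285078≈87.227483
n=7: y≈87.227483, sp=-3, e=sp−y≈-90.227483; I≈-56.243685, D=e−e_prev≈-131.761669; u=3/2·(-90.227483)+1·(-56.243685)+0·(-131.761669)≈-191.584909; next y=-2/5·87.227483+3/4·(-191.584909)≈-178.579675
n=8: y≈-178.579675, sp=-3, e=sp−y≈175.579675; I≈119.335990, D=e−e_prev≈265.807158; u=3/2·175.579675+1·119.335990+0·265.807158≈382.705502; next y=-2/5·(-178.579675)+3/4·382.705502≈358.460997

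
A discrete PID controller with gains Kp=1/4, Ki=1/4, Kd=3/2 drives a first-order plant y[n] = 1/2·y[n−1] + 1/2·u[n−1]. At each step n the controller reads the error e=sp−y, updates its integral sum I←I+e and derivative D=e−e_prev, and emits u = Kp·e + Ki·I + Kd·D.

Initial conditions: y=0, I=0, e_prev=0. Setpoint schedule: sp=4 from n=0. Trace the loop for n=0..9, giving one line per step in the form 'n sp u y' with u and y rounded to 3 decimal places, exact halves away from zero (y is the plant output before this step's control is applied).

(exact arithmetic carried between steps; '≈' marks a value shown rounded to 6 d.p. or computed from one; I and e_prev carry over from the previous line; the table rounds u and y to 3 d.p., halves away from zero)
n=0: y=0, sp=4, e=sp−y=4; I=4, D=e−e_prev=4; u=1/4·4+1/4·4+3/2·4=8; next y=1/2·0+1/2·8=4
n=1: y=4, sp=4, e=sp−y=0; I=4, D=e−e_prev=-4; u=1/4·0+1/4·4+3/2·(-4)=-5; next y=1/2·4+1/2·(-5)=-0.5
n=2: y=-0.5, sp=4, e=sp−y=4.5; I=8.5, D=e−e_prev=4.5; u=1/4·4.5+1/4·8.5+3/2·4.5=10; next y=1/2·(-0.5)+1/2·10=4.75
n=3: y=4.75, sp=4, e=sp−y=-0.75; I=7.75, D=e−e_prev=-5.25; u=1/4·(-0.75)+1/4·7.75+3/2·(-5.25)=-6.125; next y=1/2·4.75+1/2·(-6.125)=-0.6875
n=4: y=-0.6875, sp=4, e=sp−y=4.6875; I=12.4375, D=e−e_prev=5.4375; u=1/4·4.6875+1/4·12.4375+3/2·5.4375=12.4375; next y=1/2·(-0.6875)+1/2·12.4375=5.875
n=5: y=5.875, sp=4, e=sp−y=-1.875; I=10.5625, D=e−e_prev=-6.5625; u=1/4·(-1.875)+1/4·10.5625+3/2·(-6.5625)=-7.671875; next y=1/2·5.875+1/2·(-7.671875)≈-0.898438
n=6: y≈-0.898438, sp=4, e=sp−y≈4.898438; I≈15.460938, D=e−e_prev≈6.773438; u=1/4·4.898438+1/4·15.460938+3/2·6.773438≈15.25; next y=1/2·(-0.898438)+1/2·15.25≈7.175781
n=7: y≈7.175781, sp=4, e=sp−y≈-3.175781; I≈12.285156, D=e−e_prev≈-8.074219; u=1/4·(-3.175781)+1/4·12.285156+3/2·(-8.074219)≈-9.833984; next y=1/2·7.175781+1/2·(-9.833984)≈-1.329102
n=8: y≈-1.329102, sp=4, e=sp−y≈5.329102; I≈17.614258, D=e−e_prev≈8.504883; u=1/4·5.329102+1/4·17.614258+3/2·8.504883≈18.493164; next y=1/2·(-1.329102)+1/2·18.493164≈8.582031
n=9: y≈8.582031, sp=4, e=sp−y≈-4.582031; I≈13.032227, D=e−e_prev≈-9.911133; u=1/4·(-4.582031)+1/4·13.032227+3/2·(-9.911133)≈-12.754150; next y=1/2·8.582031+1/2·(-12.754150)≈-2.086060

0 4 8.000 0.000
1 4 -5.000 4.000
2 4 10.000 -0.500
3 4 -6.125 4.750
4 4 12.438 -0.688
5 4 -7.672 5.875
6 4 15.250 -0.898
7 4 -9.834 7.176
8 4 18.493 -1.329
9 4 -12.754 8.582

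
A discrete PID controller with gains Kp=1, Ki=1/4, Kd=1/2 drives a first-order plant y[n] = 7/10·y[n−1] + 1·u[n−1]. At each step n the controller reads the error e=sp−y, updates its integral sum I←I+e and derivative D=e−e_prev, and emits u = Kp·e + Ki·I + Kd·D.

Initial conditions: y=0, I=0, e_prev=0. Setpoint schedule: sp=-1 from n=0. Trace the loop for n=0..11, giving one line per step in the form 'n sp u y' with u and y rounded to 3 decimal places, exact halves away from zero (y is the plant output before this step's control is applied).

(exact arithmetic carried between steps; '≈' marks a value shown rounded to 6 d.p. or computed from one; I and e_prev carry over from the previous line; the table rounds u and y to 3 d.p., halves away from zero)
n=0: y=0, sp=-1, e=sp−y=-1; I=-1, D=e−e_prev=-1; u=1·(-1)+1/4·(-1)+1/2·(-1)=-1.75; next y=7/10·0+1·(-1.75)=-1.75
n=1: y=-1.75, sp=-1, e=sp−y=0.75; I=-0.25, D=e−e_prev=1.75; u=1·0.75+1/4·(-0.25)+1/2·1.75=1.5625; next y=7/10·(-1.75)+1·1.5625=0.3375
n=2: y=0.3375, sp=-1, e=sp−y=-1.3375; I=-1.5875, D=e−e_prev=-2.0875; u=1·(-1.3375)+1/4·(-1.5875)+1/2·(-2.0875)=-2.778125; next y=7/10·0.3375+1·(-2.778125)=-2.541875
n=3: y=-2.541875, sp=-1, e=sp−y=1.541875; I=-0.045625, D=e−e_prev=2.879375; u=1·1.541875+1/4·(-0.045625)+1/2·2.879375≈2.970156; next y=7/10·(-2.541875)+1·2.970156≈1.190844
n=4: y≈1.190844, sp=-1, e=sp−y≈-2.190844; I≈-2.236469, D=e−e_prev≈-3.732719; u=1·(-2.190844)+1/4·(-2.236469)+1/2·(-3.732719)≈-4.616320; next y=7/10·1.190844+1·(-4.616320)≈-3.782730
n=5: y≈-3.782730, sp=-1, e=sp−y≈2.782730; I≈0.546261, D=e−e_prev≈4.973573; u=1·2.782730+1/4·0.546261+1/2·4.973573≈5.406082; next y=7/10·(-3.782730)+1·5.406082≈2.758171
n=6: y≈2.758171, sp=-1, e=sp−y≈-3.758171; I≈-3.211910, D=e−e_prev≈-6.540901; u=1·(-3.758171)+1/4·(-3.211910)+1/2·(-6.540901)≈-7.831599; next y=7/10·2.758171+1·(-7.831599)≈-5.900879
n=7: y≈-5.900879, sp=-1, e=sp−y≈4.900879; I≈1.688969, D=e−e_prev≈8.659050; u=1·4.900879+1/4·1.688969+1/2·8.659050≈9.652646; next y=7/10·(-5.900879)+1·9.652646≈5.522031
n=8: y≈5.522031, sp=-1, e=sp−y≈-6.522031; I≈-4.833062, D=e−e_prev≈-11.422910; u=1·(-6.522031)+1/4·(-4.833062)+1/2·(-11.422910)≈-13.441751; next y=7/10·5.522031+1·(-13.441751)≈-9.576330
n=9: y≈-9.576330, sp=-1, e=sp−y≈8.576330; I≈3.743268, D=e−e_prev≈15.098361; u=1·8.576330+1/4·3.743268+1/2·15.098361≈17.061327; next y=7/10·(-9.576330)+1·17.061327≈10.357896
n=10: y≈10.357896, sp=-1, e=sp−y≈-11.357896; I≈-7.614628, D=e−e_prev≈-19.934226; u=1·(-11.357896)+1/4·(-7.614628)+1/2·(-19.934226)≈-23.228666; next y=7/10·10.357896+1·(-23.228666)≈-15.978139
n=11: y≈-15.978139, sp=-1, e=sp−y≈14.978139; I≈7.363511, D=e−e_prev≈26.336035; u=1·14.978139+1/4·7.363511+1/2·26.336035≈29.987034; next y=7/10·(-15.978139)+1·29.987034≈18.802337

0 -1 -1.750 0.000
1 -1 1.563 -1.750
2 -1 -2.778 0.338
3 -1 2.970 -2.542
4 -1 -4.616 1.191
5 -1 5.406 -3.783
6 -1 -7.832 2.758
7 -1 9.653 -5.901
8 -1 -13.442 5.522
9 -1 17.061 -9.576
10 -1 -23.229 10.358
11 -1 29.987 -15.978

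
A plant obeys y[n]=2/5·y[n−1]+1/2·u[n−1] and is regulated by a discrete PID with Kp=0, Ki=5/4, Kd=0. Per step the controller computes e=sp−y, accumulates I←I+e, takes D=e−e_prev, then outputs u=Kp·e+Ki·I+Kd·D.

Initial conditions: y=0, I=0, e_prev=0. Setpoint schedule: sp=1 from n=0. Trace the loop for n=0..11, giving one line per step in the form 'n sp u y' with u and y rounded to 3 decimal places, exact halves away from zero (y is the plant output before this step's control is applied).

(exact arithmetic carried between steps; '≈' marks a value shown rounded to 6 d.p. or computed from one; I and e_prev carry over from the previous line; the table rounds u and y to 3 d.p., halves away from zero)
n=0: y=0, sp=1, e=sp−y=1; I=1, D=e−e_prev=1; u=0·1+5/4·1+0·1=1.25; next y=2/5·0+1/2·1.25=0.625
n=1: y=0.625, sp=1, e=sp−y=0.375; I=1.375, D=e−e_prev=-0.625; u=0·0.375+5/4·1.375+0·(-0.625)=1.71875; next y=2/5·0.625+1/2·1.71875=1.109375
n=2: y=1.109375, sp=1, e=sp−y=-0.109375; I=1.265625, D=e−e_prev=-0.484375; u=0·(-0.109375)+5/4·1.265625+0·(-0.484375)≈1.582031; next y=2/5·1.109375+1/2·1.582031≈1.234766
n=3: y≈1.234766, sp=1, e=sp−y≈-0.234766; I≈1.030859, D=e−e_prev≈-0.125391; u=0·(-0.234766)+5/4·1.030859+0·(-0.125391)≈1.288574; next y=2/5·1.234766+1/2·1.288574≈1.138193
n=4: y≈1.138193, sp=1, e=sp−y≈-0.138193; I≈0.892666, D=e−e_prev≈0.096572; u=0·(-0.138193)+5/4·0.892666+0·0.096572≈1.115833; next y=2/5·1.138193+1/2·1.115833≈1.013194
n=5: y≈1.013194, sp=1, e=sp−y≈-0.013194; I≈0.879472, D=e−e_prev≈0.125000; u=0·(-0.013194)+5/4·0.879472+0·0.125000≈1.099341; next y=2/5·1.013194+1/2·1.099341≈0.954948
n=6: y≈0.954948, sp=1, e=sp−y≈0.045052; I≈0.924525, D=e−e_prev≈0.058246; u=0·0.045052+5/4·0.924525+0·0.058246≈1.155656; next y=2/5·0.954948+1/2·1.155656≈0.959807
n=7: y≈0.959807, sp=1, e=sp−y≈0.040193; I≈0.964718, D=e−e_prev≈-0.004859; u=0·0.040193+5/4·0.964718+0·(-0.004859)≈1.205897; next y=2/5·0.959807+1/2·1.205897≈0.986871
n=8: y≈0.986871, sp=1, e=sp−y≈0.013129; I≈0.977846, D=e−e_prev≈-0.027064; u=0·0.013129+5/4·0.977846+0·(-0.027064)≈1.222308; next y=2/5·0.986871+1/2·1.222308≈1.005902
n=9: y≈1.005902, sp=1, e=sp−y≈-0.005902; I≈0.971944, D=e−e_prev≈-0.019031; u=0·(-0.005902)+5/4·0.971944+0·(-0.019031)≈1.214930; next y=2/5·1.005902+1/2·1.214930≈1.009826
n=10: y≈1.009826, sp=1, e=sp−y≈-0.009826; I≈0.962118, D=e−e_prev≈-0.003923; u=0·(-0.009826)+5/4·0.962118+0·(-0.003923)≈1.202647; next y=2/5·1.009826+1/2·1.202647≈1.005254
n=11: y≈1.005254, sp=1, e=sp−y≈-0.005254; I≈0.956864, D=e−e_prev≈0.004572; u=0·(-0.005254)+5/4·0.956864+0·0.004572≈1.196080; next y=2/5·1.005254+1/2·1.196080≈1.000142

0 1 1.250 0.000
1 1 1.719 0.625
2 1 1.582 1.109
3 1 1.289 1.235
4 1 1.116 1.138
5 1 1.099 1.013
6 1 1.156 0.955
7 1 1.206 0.960
8 1 1.222 0.987
9 1 1.215 1.006
10 1 1.203 1.010
11 1 1.196 1.005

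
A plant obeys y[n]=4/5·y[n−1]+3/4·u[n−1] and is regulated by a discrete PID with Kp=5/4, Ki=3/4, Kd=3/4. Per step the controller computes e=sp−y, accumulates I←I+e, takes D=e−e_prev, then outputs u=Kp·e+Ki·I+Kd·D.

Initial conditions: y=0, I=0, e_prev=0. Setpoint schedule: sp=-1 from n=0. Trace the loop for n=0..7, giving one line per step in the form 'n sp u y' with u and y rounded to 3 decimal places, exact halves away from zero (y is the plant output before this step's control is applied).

0 -1 -2.750 0.000
1 -1 2.922 -2.063
2 -1 -4.989 0.541
3 -1 6.395 -3.309
4 -1 -9.771 2.150
5 -1 13.295 -5.608
6 -1 -19.573 5.485
7 -1 27.269 -10.292

(exact arithmetic carried between steps; '≈' marks a value shown rounded to 6 d.p. or computed from one; I and e_prev carry over from the previous line; the table rounds u and y to 3 d.p., halves away from zero)
n=0: y=0, sp=-1, e=sp−y=-1; I=-1, D=e−e_prev=-1; u=5/4·(-1)+3/4·(-1)+3/4·(-1)=-2.75; next y=4/5·0+3/4·(-2.75)=-2.0625
n=1: y=-2.0625, sp=-1, e=sp−y=1.0625; I=0.0625, D=e−e_prev=2.0625; u=5/4·1.0625+3/4·0.0625+3/4·2.0625=2.921875; next y=4/5·(-2.0625)+3/4·2.921875≈0.541406
n=2: y≈0.541406, sp=-1, e=sp−y≈-1.541406; I≈-1.478906, D=e−e_prev≈-2.603906; u=5/4·(-1.541406)+3/4·(-1.478906)+3/4·(-2.603906)≈-4.988867; next y=4/5·0.541406+3/4·(-4.988867)≈-3.308525
n=3: y≈-3.308525, sp=-1, e=sp−y≈2.308525; I≈0.829619, D=e−e_prev≈3.849932; u=5/4·2.308525+3/4·0.829619+3/4·3.849932≈6.395320; next y=4/5·(-3.308525)+3/4·6.395320≈2.149670
n=4: y≈2.149670, sp=-1, e=sp−y≈-3.149670; I≈-2.320050, D=e−e_prev≈-5.458195; u=5/4·(-3.149670)+3/4·(-2.320050)+3/4·(-5.458195)≈-9.770771; next y=4/5·2.149670+3/4·(-9.770771)≈-5.608343
n=5: y≈-5.608343, sp=-1, e=sp−y≈4.608343; I≈2.288292, D=e−e_prev≈7.758012; u=5/4·4.608343+3/4·2.288292+3/4·7.758012≈13.295156; next y=4/5·(-5.608343)+3/4·13.295156≈5.484693
n=6: y≈5.484693, sp=-1, e=sp−y≈-6.484693; I≈-4.196401, D=e−e_prev≈-11.093036; u=5/4·(-6.484693)+3/4·(-4.196401)+3/4·(-11.093036)≈-19.572944; next y=4/5·5.484693+3/4·(-19.572944)≈-10.291954
n=7: y≈-10.291954, sp=-1, e=sp−y≈9.291954; I≈5.095553, D=e−e_prev≈15.776647; u=5/4·9.291954+3/4·5.095553+3/4·15.776647≈27.269092; next y=4/5·(-10.291954)+3/4·27.269092≈12.218256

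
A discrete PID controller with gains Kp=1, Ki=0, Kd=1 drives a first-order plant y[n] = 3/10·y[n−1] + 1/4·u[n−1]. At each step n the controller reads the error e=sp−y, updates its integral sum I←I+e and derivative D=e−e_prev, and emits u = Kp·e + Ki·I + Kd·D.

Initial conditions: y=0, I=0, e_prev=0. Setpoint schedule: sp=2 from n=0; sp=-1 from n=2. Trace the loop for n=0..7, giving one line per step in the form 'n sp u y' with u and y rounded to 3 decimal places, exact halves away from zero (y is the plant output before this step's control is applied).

(exact arithmetic carried between steps; '≈' marks a value shown rounded to 6 d.p. or computed from one; I and e_prev carry over from the previous line; the table rounds u and y to 3 d.p., halves away from zero)
n=0: y=0, sp=2, e=sp−y=2; I=2, D=e−e_prev=2; u=1·2+0·2+1·2=4; next y=3/10·0+1/4·4=1
n=1: y=1, sp=2, e=sp−y=1; I=3, D=e−e_prev=-1; u=1·1+0·3+1·(-1)=0; next y=3/10·1+1/4·0=0.3
n=2: y=0.3, sp=-1, e=sp−y=-1.3; I=1.7, D=e−e_prev=-2.3; u=1·(-1.3)+0·1.7+1·(-2.3)=-3.6; next y=3/10·0.3+1/4·(-3.6)=-0.81
n=3: y=-0.81, sp=-1, e=sp−y=-0.19; I=1.51, D=e−e_prev=1.11; u=1·(-0.19)+0·1.51+1·1.11=0.92; next y=3/10·(-0.81)+1/4·0.92=-0.013
n=4: y=-0.013, sp=-1, e=sp−y=-0.987; I=0.523, D=e−e_prev=-0.797; u=1·(-0.987)+0·0.523+1·(-0.797)=-1.784; next y=3/10·(-0.013)+1/4·(-1.784)=-0.4499
n=5: y=-0.4499, sp=-1, e=sp−y=-0.5501; I=-0.0271, D=e−e_prev=0.4369; u=1·(-0.5501)+0·(-0.0271)+1·0.4369=-0.1132; next y=3/10·(-0.4499)+1/4·(-0.1132)=-0.16327
n=6: y=-0.16327, sp=-1, e=sp−y=-0.83673; I=-0.86383, D=e−e_prev=-0.28663; u=1·(-0.83673)+0·(-0.86383)+1·(-0.28663)=-1.12336; next y=3/10·(-0.16327)+1/4·(-1.12336)=-0.329821
n=7: y=-0.329821, sp=-1, e=sp−y=-0.670179; I=-1.534009, D=e−e_prev=0.166551; u=1·(-0.670179)+0·(-1.534009)+1·0.166551=-0.503628; next y=3/10·(-0.329821)+1/4·(-0.503628)≈-0.224853

0 2 4.000 0.000
1 2 0.000 1.000
2 -1 -3.600 0.300
3 -1 0.920 -0.810
4 -1 -1.784 -0.013
5 -1 -0.113 -0.450
6 -1 -1.123 -0.163
7 -1 -0.504 -0.330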